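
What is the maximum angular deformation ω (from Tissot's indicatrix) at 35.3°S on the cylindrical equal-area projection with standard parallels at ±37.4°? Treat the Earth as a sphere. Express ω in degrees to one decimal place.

A cylindrical equal-area projection with standard parallel φ₀ has meridian scale h = cos φ / cos φ₀ and parallel scale k = cos φ₀ / cos φ (so areas are preserved, h·k = 1).
At 35.3°: h = 1.027, k = 0.9734; principal scales a = 1.027, b = 0.9734.
sin(ω/2) = (a − b)/(a + b) = 0.05396/2.001 = 0.02697, so ω = 2 arcsin(0.02697) ≈ 3.1°.

3.1°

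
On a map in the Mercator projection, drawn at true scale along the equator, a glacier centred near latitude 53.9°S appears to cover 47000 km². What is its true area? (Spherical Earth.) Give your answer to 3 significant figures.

16300 km²

Mercator is conformal, so the point scale is isotropic: h = k = sec φ = 1/cos φ.
Areal scale = k² = sec²φ = 1/cos²(53.9°) = 1/0.5892² = 2.881.
True area = apparent / (areal scale) = 47000 / 2.881 ≈ 16300 km².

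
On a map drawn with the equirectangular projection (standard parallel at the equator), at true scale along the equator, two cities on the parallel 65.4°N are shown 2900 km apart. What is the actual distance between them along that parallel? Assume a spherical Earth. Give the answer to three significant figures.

1210 km

Plate carrée maps x = Rλ, y = Rφ. The meridian scale is h = 1 and the parallel scale is k = 1/cos φ = sec φ.
Along the parallel at 65.4°, map distances are exaggerated by k = sec 65.4° = 2.402.
True distance = 2900 / 2.402 = 2900 × cos 65.4° ≈ 1210 km.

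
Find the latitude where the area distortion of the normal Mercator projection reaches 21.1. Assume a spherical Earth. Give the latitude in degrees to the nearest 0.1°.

Mercator areal scale is sec²φ.
sec²φ = 21.1  ⇒  cos²φ = 0.04739  ⇒  cos φ = 0.2177.
φ = arccos(0.2177) ≈ 77.4°.

77.4°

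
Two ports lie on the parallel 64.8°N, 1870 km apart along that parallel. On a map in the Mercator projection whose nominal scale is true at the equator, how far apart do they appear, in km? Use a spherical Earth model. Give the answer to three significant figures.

4390 km

Mercator is conformal, so the point scale is isotropic: h = k = sec φ = 1/cos φ.
Along the parallel, k = sec 64.8° = 1/0.4258 = 2.349.
Map distance = 1870 × 2.349 ≈ 4390 km.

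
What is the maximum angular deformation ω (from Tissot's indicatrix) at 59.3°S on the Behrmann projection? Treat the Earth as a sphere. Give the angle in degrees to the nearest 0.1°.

Behrmann is a cylindrical equal-area projection with standard parallels at ±30°. Cylindrical equal-area (φ₀ = 30°): h = cos φ / cos 30° along meridians, k = cos 30° / cos φ along parallels; h·k = 1.
At 59.3°: h = 0.5895, k = 1.696; principal scales a = 1.696, b = 0.5895.
sin(ω/2) = (a − b)/(a + b) = 1.107/2.286 = 0.4842, so ω = 2 arcsin(0.4842) ≈ 57.9°.

57.9°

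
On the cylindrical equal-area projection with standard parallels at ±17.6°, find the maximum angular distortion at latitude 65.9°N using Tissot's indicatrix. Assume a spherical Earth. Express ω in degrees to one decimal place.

87.2°

Cylindrical equal-area (φ₀ = 17.6°): h = cos φ / cos 17.6° along meridians, k = cos 17.6° / cos φ along parallels; h·k = 1.
At 65.9°: h = 0.4284, k = 2.334; principal scales a = 2.334, b = 0.4284.
sin(ω/2) = (a − b)/(a + b) = 1.906/2.763 = 0.6899, so ω = 2 arcsin(0.6899) ≈ 87.2°.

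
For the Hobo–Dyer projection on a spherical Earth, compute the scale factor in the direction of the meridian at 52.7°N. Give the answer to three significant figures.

0.764

Hobo–Dyer is a cylindrical equal-area projection with standard parallels at ±37.5°. For cylindrical equal-area with standard parallel φ₀, h = cos φ / cos φ₀ and k = cos φ₀ / cos φ, so h·k = 1.
h = cos 52.7° / cos 37.5° = 0.6060/0.7934 = 0.7638.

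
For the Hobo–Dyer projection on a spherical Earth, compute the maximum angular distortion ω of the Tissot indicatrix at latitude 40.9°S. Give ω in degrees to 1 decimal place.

5.5°

The Hobo–Dyer projection is cylindrical equal-area with φ₀ = 37.5°. Cylindrical equal-area (φ₀ = 37.5°): h = cos φ / cos 37.5° along meridians, k = cos 37.5° / cos φ along parallels; h·k = 1.
At 40.9°: h = 0.9527, k = 1.050; principal scales a = 1.050, b = 0.9527.
sin(ω/2) = (a − b)/(a + b) = 0.09688/2.002 = 0.04838, so ω = 2 arcsin(0.04838) ≈ 5.5°.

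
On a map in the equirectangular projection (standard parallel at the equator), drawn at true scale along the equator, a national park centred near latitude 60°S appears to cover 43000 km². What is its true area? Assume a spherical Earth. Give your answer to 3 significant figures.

21500 km²

Plate carrée maps x = Rλ, y = Rφ. The meridian scale is h = 1 and the parallel scale is k = 1/cos φ = sec φ.
Areal scale = h·k = 1 × sec φ; at 60°, h = 1.000, k = 2.000, so h·k = 2.000.
True area = apparent / (areal scale) = 43000 / 2.000 ≈ 21500 km².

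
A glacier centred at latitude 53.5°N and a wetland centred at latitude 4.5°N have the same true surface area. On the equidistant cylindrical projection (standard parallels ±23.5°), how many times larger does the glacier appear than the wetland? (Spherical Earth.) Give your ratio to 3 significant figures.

1.68

The equidistant cylindrical projection with φ₀ = 23.5° has h = 1 (meridians true) and k = cos φ₀ / cos φ along parallels.
Areal scale at 53.5°: h·k = 1.000 × 1.542 = 1.542.
Areal scale at 4.5°: h·k = 1.000 × 0.9199 = 0.9199.
Ratio = 1.542/0.9199 ≈ 1.68.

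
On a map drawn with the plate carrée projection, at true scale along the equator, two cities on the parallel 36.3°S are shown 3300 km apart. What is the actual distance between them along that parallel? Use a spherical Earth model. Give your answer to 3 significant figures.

2660 km

In the plate carrée (x = Rλ, y = Rφ), meridians are true-scale (h = 1) and parallels are stretched by k = sec φ.
Along the parallel at 36.3°, map distances are exaggerated by k = sec 36.3° = 1.241.
True distance = 3300 / 1.241 = 3300 × cos 36.3° ≈ 2660 km.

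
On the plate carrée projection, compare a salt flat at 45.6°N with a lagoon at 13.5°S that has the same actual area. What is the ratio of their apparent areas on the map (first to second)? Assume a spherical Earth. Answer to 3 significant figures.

In the plate carrée (x = Rλ, y = Rφ), meridians are true-scale (h = 1) and parallels are stretched by k = sec φ.
Areal scale at 45.6°: h·k = 1.000 × 1.429 = 1.429.
Areal scale at 13.5°: h·k = 1.000 × 1.028 = 1.028.
Ratio = 1.429/1.028 ≈ 1.39.

1.39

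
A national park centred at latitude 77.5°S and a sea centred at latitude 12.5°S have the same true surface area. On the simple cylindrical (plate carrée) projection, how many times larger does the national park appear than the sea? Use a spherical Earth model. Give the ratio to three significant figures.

In the plate carrée (x = Rλ, y = Rφ), meridians are true-scale (h = 1) and parallels are stretched by k = sec φ.
Areal scale at 77.5°: h·k = 1.000 × 4.620 = 4.620.
Areal scale at 12.5°: h·k = 1.000 × 1.024 = 1.024.
Ratio = 4.620/1.024 ≈ 4.51.

4.51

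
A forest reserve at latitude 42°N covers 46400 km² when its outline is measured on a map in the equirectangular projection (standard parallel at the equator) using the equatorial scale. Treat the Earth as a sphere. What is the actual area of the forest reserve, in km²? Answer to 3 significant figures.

34500 km²

Plate carrée maps x = Rλ, y = Rφ. The meridian scale is h = 1 and the parallel scale is k = 1/cos φ = sec φ.
Areal scale = h·k = 1 × sec φ; at 42°, h = 1.000, k = 1.346, so h·k = 1.346.
True area = apparent / (areal scale) = 46400 / 1.346 ≈ 34500 km².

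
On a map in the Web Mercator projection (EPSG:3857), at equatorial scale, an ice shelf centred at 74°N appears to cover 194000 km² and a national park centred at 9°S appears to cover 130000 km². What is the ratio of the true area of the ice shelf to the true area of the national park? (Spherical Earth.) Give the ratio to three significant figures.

On Mercator the areal scale is sec²φ, so true area = apparent × cos²φ.
True area of ice shelf: 194000 × cos²(74°) = 194000 × 0.07598 = 14740 km².
True area of national park: 130000 × cos²(9°) = 130000 × 0.9755 = 126800 km².
Ratio = 14740 / 126800 ≈ 0.116.

0.116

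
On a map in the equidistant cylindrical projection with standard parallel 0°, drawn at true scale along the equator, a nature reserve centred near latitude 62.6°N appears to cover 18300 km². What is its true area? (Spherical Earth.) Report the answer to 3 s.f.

8420 km²

Plate carrée maps x = Rλ, y = Rφ. The meridian scale is h = 1 and the parallel scale is k = 1/cos φ = sec φ.
Areal scale = h·k = 1 × sec φ; at 62.6°, h = 1.000, k = 2.173, so h·k = 2.173.
True area = apparent / (areal scale) = 18300 / 2.173 ≈ 8420 km².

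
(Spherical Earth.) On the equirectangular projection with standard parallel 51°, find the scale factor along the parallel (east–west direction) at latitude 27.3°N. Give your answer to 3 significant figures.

In the equirectangular projection with standard parallel φ₀ = 51° (x = Rλ cos φ₀, y = Rφ), meridians are true-scale (h = 1) and the parallel scale is k = cos φ₀ / cos φ.
k = cos 51° / cos 27.3° = 0.6293/0.8886 = 0.7082.

0.708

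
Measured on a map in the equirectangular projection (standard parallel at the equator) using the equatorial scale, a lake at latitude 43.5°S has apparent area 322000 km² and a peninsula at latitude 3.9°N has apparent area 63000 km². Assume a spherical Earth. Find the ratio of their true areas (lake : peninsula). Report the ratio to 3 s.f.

3.72

Plate carrée has h = 1 and k = sec φ, giving areal scale sec φ; true area = (apparent area) · cos φ.
True area of lake: 322000 × cos(43.5°) = 322000 × 0.7254 = 233600 km².
True area of peninsula: 63000 × cos(3.9°) = 63000 × 0.9977 = 62850 km².
Ratio = 233600 / 62850 ≈ 3.72.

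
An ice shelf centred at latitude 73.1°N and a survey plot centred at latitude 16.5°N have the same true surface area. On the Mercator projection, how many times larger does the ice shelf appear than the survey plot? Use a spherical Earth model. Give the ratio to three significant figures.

On Mercator, area is exaggerated by sec²φ = 1/cos²φ.
At 73.1°: sec²(73.1°) = 1/0.2907² = 11.83.
At 16.5°: sec²(16.5°) = 1/0.9588² = 1.088.
Ratio = 11.83/1.088 = cos²(16.5°)/cos²(73.1°) ≈ 10.9.

10.9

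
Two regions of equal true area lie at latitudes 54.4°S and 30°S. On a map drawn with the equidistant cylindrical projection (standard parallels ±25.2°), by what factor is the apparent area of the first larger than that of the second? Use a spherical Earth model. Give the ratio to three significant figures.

The equidistant cylindrical projection with φ₀ = 25.2° has h = 1 (meridians true) and k = cos φ₀ / cos φ along parallels.
Areal scale at 54.4°: h·k = 1.000 × 1.554 = 1.554.
Areal scale at 30°: h·k = 1.000 × 1.045 = 1.045.
Ratio = 1.554/1.045 ≈ 1.49.

1.49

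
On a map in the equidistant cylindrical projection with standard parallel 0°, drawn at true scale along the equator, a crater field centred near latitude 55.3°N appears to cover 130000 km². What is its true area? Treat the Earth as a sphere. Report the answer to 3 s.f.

74000 km²

In the plate carrée (x = Rλ, y = Rφ), meridians are true-scale (h = 1) and parallels are stretched by k = sec φ.
Areal scale = h·k = 1 × sec φ; at 55.3°, h = 1.000, k = 1.757, so h·k = 1.757.
True area = apparent / (areal scale) = 130000 / 1.757 ≈ 74000 km².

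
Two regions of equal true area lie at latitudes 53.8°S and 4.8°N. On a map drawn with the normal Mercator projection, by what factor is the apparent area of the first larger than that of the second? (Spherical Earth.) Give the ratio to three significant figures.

2.85

On Mercator, area is exaggerated by sec²φ = 1/cos²φ.
At 53.8°: sec²(53.8°) = 1/0.5906² = 2.867.
At 4.8°: sec²(4.8°) = 1/0.9965² = 1.007.
Ratio = 2.867/1.007 = cos²(4.8°)/cos²(53.8°) ≈ 2.85.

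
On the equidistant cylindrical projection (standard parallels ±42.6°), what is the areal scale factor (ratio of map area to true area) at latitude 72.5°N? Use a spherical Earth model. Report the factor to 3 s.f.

With standard parallel φ₀ = 42.6°, the equirectangular projection gives x = Rλ cos φ₀, y = Rφ, so h = 1 and k = cos 42.6° / cos φ.
Areal scale = h·k = 1 × cos φ₀ / cos φ; at 72.5°, h = 1.000, k = 2.448, so h·k = 2.448.

2.45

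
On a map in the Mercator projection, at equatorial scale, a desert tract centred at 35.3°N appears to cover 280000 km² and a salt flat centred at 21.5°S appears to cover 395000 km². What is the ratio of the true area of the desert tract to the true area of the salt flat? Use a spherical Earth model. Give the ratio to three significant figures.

Since Mercator area scale is 1/cos²φ, the true area equals the apparent area multiplied by cos²φ.
True area of desert tract: 280000 × cos²(35.3°) = 280000 × 0.6661 = 186500 km².
True area of salt flat: 395000 × cos²(21.5°) = 395000 × 0.8657 = 341900 km².
Ratio = 186500 / 341900 ≈ 0.545.

0.545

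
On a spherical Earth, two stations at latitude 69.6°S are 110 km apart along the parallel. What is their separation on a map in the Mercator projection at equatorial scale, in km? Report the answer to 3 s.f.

316 km

For Mercator, h = k = sec φ (a conformal cylindrical projection has a single point scale, 1/cos φ).
Along the parallel, k = sec 69.6° = 1/0.3486 = 2.869.
Map distance = 110 × 2.869 ≈ 316 km.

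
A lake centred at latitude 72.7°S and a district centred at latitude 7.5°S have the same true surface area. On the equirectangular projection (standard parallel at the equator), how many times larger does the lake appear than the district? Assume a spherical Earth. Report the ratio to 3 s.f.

3.33

In the plate carrée (x = Rλ, y = Rφ), meridians are true-scale (h = 1) and parallels are stretched by k = sec φ.
Areal scale at 72.7°: h·k = 1.000 × 3.363 = 3.363.
Areal scale at 7.5°: h·k = 1.000 × 1.009 = 1.009.
Ratio = 3.363/1.009 ≈ 3.33.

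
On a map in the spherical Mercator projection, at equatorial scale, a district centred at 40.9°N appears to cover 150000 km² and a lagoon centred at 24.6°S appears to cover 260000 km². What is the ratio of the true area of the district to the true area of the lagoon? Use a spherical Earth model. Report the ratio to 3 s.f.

0.399

Since Mercator area scale is 1/cos²φ, the true area equals the apparent area multiplied by cos²φ.
True area of district: 150000 × cos²(40.9°) = 150000 × 0.5713 = 85700 km².
True area of lagoon: 260000 × cos²(24.6°) = 260000 × 0.8267 = 214900 km².
Ratio = 85700 / 214900 ≈ 0.399.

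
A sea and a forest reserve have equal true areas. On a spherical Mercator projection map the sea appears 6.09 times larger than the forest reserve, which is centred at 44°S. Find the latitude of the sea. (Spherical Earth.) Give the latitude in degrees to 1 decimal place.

Mercator areal scale is sec²φ, so apparent-area ratio = sec²φ₁ / sec²φ₂ = cos²φ₂ / cos²φ₁.
cos²φ₂ / cos²φ₁ = 6.09  ⇒  cos φ₁ = cos 44° / √6.09 = 0.7193/2.468 = 0.2915.
φ₁ = arccos(0.2915) ≈ 73.1°.

73.1°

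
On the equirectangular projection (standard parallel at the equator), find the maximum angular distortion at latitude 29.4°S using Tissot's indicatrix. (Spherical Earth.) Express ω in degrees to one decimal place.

7.9°

Plate carrée maps x = Rλ, y = Rφ. The meridian scale is h = 1 and the parallel scale is k = 1/cos φ = sec φ.
At 29.4°: h = 1.000, k = 1.148; principal scales a = 1.148, b = 1.000.
sin(ω/2) = (a − b)/(a + b) = 0.1478/2.148 = 0.06882, so ω = 2 arcsin(0.06882) ≈ 7.9°.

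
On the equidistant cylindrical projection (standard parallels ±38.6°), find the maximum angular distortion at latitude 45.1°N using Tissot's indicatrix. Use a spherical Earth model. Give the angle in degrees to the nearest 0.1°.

5.8°

The equidistant cylindrical projection with φ₀ = 38.6° has h = 1 (meridians true) and k = cos φ₀ / cos φ along parallels.
At 45.1°: h = 1.000, k = 1.107; principal scales a = 1.107, b = 1.000.
sin(ω/2) = (a − b)/(a + b) = 0.1072/2.107 = 0.05086, so ω = 2 arcsin(0.05086) ≈ 5.8°.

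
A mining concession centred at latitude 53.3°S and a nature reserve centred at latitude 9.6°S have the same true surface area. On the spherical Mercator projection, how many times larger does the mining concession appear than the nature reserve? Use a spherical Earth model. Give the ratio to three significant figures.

2.72

Mercator is conformal with k = sec φ, so areal scale = k² = sec²φ.
At 53.3°: sec²(53.3°) = 1/0.5976² = 2.800.
At 9.6°: sec²(9.6°) = 1/0.9860² = 1.029.
Ratio = 2.800/1.029 = cos²(9.6°)/cos²(53.3°) ≈ 2.72.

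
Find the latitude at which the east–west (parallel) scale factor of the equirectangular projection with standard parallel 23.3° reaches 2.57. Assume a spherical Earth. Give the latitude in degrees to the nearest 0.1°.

In the equirectangular projection with standard parallel φ₀ = 23.3° (x = Rλ cos φ₀, y = Rφ), meridians are true-scale (h = 1) and the parallel scale is k = cos φ₀ / cos φ.
k = cos φ₀ / cos φ = 2.57  ⇒  cos φ = cos 23.3° / 2.57 = 0.3574.
φ = arccos(0.3574) ≈ 69.1°.

69.1°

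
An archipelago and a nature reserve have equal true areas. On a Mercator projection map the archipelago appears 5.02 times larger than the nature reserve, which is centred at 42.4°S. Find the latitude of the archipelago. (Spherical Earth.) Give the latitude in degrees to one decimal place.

70.8°

For equal true areas on Mercator, apparent areas scale as sec²φ, so the ratio is cos²φ₂ / cos²φ₁.
cos²φ₂ / cos²φ₁ = 5.02  ⇒  cos φ₁ = cos 42.4° / √5.02 = 0.7385/2.241 = 0.3296.
φ₁ = arccos(0.3296) ≈ 70.8°.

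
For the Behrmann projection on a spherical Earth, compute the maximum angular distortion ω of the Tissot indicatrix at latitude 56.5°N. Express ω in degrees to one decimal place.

50.0°

Behrmann is a cylindrical equal-area projection with standard parallels at ±30°. Cylindrical equal-area (φ₀ = 30°): h = cos φ / cos 30° along meridians, k = cos 30° / cos φ along parallels; h·k = 1.
At 56.5°: h = 0.6373, k = 1.569; principal scales a = 1.569, b = 0.6373.
sin(ω/2) = (a − b)/(a + b) = 0.9317/2.206 = 0.4223, so ω = 2 arcsin(0.4223) ≈ 50.0°.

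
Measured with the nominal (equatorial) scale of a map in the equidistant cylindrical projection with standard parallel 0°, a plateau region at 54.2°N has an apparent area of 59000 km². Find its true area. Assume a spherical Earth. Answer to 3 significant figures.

In the plate carrée (x = Rλ, y = Rφ), meridians are true-scale (h = 1) and parallels are stretched by k = sec φ.
Areal scale = h·k = 1 × sec φ; at 54.2°, h = 1.000, k = 1.710, so h·k = 1.710.
True area = apparent / (areal scale) = 59000 / 1.710 ≈ 34500 km².

34500 km²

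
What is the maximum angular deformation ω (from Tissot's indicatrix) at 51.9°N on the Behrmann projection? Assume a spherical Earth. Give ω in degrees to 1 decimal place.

Behrmann is a cylindrical equal-area projection with standard parallels at ±30°. Cylindrical equal-area (φ₀ = 30°): h = cos φ / cos 30° along meridians, k = cos 30° / cos φ along parallels; h·k = 1.
At 51.9°: h = 0.7125, k = 1.404; principal scales a = 1.404, b = 0.7125.
sin(ω/2) = (a − b)/(a + b) = 0.6910/2.116 = 0.3266, so ω = 2 arcsin(0.3266) ≈ 38.1°.

38.1°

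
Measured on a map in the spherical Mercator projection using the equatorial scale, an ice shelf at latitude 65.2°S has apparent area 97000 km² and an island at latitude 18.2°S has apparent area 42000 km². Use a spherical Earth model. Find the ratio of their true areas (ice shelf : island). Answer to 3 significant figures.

On Mercator the areal scale is sec²φ, so true area = apparent × cos²φ.
True area of ice shelf: 97000 × cos²(65.2°) = 97000 × 0.1759 = 17070 km².
True area of island: 42000 × cos²(18.2°) = 42000 × 0.9024 = 37900 km².
Ratio = 17070 / 37900 ≈ 0.450.

0.450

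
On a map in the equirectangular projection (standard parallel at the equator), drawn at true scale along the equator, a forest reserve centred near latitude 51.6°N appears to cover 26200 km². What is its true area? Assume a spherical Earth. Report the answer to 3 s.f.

For the equirectangular projection with φ₀ = 0 (plate carrée), h = 1 along meridians and k = sec φ along parallels.
Areal scale = h·k = 1 × sec φ; at 51.6°, h = 1.000, k = 1.610, so h·k = 1.610.
True area = apparent / (areal scale) = 26200 / 1.610 ≈ 16300 km².

16300 km²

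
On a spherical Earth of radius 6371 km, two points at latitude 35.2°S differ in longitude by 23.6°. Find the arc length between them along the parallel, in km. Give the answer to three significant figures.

Arc length along a parallel = R cos φ · Δλ (with Δλ in radians).
= 6371 × cos 35.2° × (23.6° × π/180) = 6371 × 0.8171 × 0.4119 ≈ 2140 km.

2140 km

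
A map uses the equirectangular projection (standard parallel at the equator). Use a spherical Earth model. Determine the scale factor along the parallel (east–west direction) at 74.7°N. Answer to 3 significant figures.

For the equirectangular projection with φ₀ = 0 (plate carrée), h = 1 along meridians and k = sec φ along parallels.
k = 1/cos 74.7° = 1/0.2639 = 3.790.

3.79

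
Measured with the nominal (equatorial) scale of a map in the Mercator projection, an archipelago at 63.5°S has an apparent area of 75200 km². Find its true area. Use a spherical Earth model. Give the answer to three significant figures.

The Mercator projection is conformal; its linear scale factor is the same in every direction and equals sec φ = 1/cos φ.
Areal scale = k² = sec²φ = 1/cos²(63.5°) = 1/0.4462² = 5.023.
True area = apparent / (areal scale) = 75200 / 5.023 ≈ 15000 km².

15000 km²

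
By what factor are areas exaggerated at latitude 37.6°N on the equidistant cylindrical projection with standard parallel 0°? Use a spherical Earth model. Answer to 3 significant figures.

1.26

In the plate carrée (x = Rλ, y = Rφ), meridians are true-scale (h = 1) and parallels are stretched by k = sec φ.
Areal scale = h·k = 1 × sec φ; at 37.6°, h = 1.000, k = 1.262, so h·k = 1.262.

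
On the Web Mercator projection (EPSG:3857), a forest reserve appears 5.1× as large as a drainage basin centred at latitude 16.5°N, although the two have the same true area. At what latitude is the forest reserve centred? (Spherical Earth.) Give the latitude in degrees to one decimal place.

64.9°

Mercator areal scale is sec²φ, so apparent-area ratio = sec²φ₁ / sec²φ₂ = cos²φ₂ / cos²φ₁.
cos²φ₂ / cos²φ₁ = 5.1  ⇒  cos φ₁ = cos 16.5° / √5.1 = 0.9588/2.258 = 0.4246.
φ₁ = arccos(0.4246) ≈ 64.9°.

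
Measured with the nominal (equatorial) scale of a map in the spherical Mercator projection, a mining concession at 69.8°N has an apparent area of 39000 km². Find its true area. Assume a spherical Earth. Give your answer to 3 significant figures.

The Mercator projection is conformal; its linear scale factor is the same in every direction and equals sec φ = 1/cos φ.
Areal scale = k² = sec²φ = 1/cos²(69.8°) = 1/0.3453² = 8.387.
True area = apparent / (areal scale) = 39000 / 8.387 ≈ 4650 km².

4650 km²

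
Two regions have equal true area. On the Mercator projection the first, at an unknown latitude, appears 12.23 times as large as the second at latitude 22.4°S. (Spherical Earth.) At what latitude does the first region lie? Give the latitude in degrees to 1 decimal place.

On Mercator, (apparent₁)/(apparent₂) = sec²φ₁ / sec²φ₂ when true areas are equal.
cos²φ₂ / cos²φ₁ = 12.23  ⇒  cos φ₁ = cos 22.4° / √12.23 = 0.9245/3.497 = 0.2644.
φ₁ = arccos(0.2644) ≈ 74.7°.

74.7°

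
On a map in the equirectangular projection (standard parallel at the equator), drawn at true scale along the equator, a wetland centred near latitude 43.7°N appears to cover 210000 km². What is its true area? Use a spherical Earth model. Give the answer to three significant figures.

Plate carrée maps x = Rλ, y = Rφ. The meridian scale is h = 1 and the parallel scale is k = 1/cos φ = sec φ.
Areal scale = h·k = 1 × sec φ; at 43.7°, h = 1.000, k = 1.383, so h·k = 1.383.
True area = apparent / (areal scale) = 210000 / 1.383 ≈ 152000 km².

152000 km²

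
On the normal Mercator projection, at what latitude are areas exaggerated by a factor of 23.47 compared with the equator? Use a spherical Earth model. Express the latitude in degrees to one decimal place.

78.1°

Mercator areal scale is sec²φ.
sec²φ = 23.47  ⇒  cos²φ = 0.04261  ⇒  cos φ = 0.2064.
φ = arccos(0.2064) ≈ 78.1°.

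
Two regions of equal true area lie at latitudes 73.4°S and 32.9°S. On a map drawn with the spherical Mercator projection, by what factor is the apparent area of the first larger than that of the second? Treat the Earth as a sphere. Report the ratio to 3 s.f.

8.64

On Mercator, area is exaggerated by sec²φ = 1/cos²φ.
At 73.4°: sec²(73.4°) = 1/0.2857² = 12.25.
At 32.9°: sec²(32.9°) = 1/0.8396² = 1.419.
Ratio = 12.25/1.419 = cos²(32.9°)/cos²(73.4°) ≈ 8.64.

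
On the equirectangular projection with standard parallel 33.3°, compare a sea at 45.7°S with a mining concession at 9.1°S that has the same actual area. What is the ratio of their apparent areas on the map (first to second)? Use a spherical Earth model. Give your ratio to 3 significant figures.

In the equirectangular projection with standard parallel φ₀ = 33.3° (x = Rλ cos φ₀, y = Rφ), meridians are true-scale (h = 1) and the parallel scale is k = cos φ₀ / cos φ.
Areal scale at 45.7°: h·k = 1.000 × 1.197 = 1.197.
Areal scale at 9.1°: h·k = 1.000 × 0.8465 = 0.8465.
Ratio = 1.197/0.8465 ≈ 1.41.

1.41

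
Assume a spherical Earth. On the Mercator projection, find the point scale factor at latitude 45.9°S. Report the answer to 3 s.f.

Mercator is conformal, so the point scale is isotropic: h = k = sec φ = 1/cos φ.
k = 1/cos 45.9° = 1/0.6959 = 1.437.

1.44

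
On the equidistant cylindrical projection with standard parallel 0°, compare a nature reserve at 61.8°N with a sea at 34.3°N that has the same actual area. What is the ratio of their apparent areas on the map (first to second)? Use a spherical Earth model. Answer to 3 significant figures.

1.75

In the plate carrée (x = Rλ, y = Rφ), meridians are true-scale (h = 1) and parallels are stretched by k = sec φ.
Areal scale at 61.8°: h·k = 1.000 × 2.116 = 2.116.
Areal scale at 34.3°: h·k = 1.000 × 1.211 = 1.211.
Ratio = 2.116/1.211 ≈ 1.75.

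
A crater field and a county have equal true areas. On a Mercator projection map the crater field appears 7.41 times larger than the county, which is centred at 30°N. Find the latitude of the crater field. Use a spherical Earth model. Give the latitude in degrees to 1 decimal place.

On Mercator, (apparent₁)/(apparent₂) = sec²φ₁ / sec²φ₂ when true areas are equal.
cos²φ₂ / cos²φ₁ = 7.41  ⇒  cos φ₁ = cos 30° / √7.41 = 0.8660/2.722 = 0.3181.
φ₁ = arccos(0.3181) ≈ 71.4°.

71.4°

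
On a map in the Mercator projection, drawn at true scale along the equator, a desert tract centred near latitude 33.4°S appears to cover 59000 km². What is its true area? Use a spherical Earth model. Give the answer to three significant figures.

41100 km²

For Mercator, h = k = sec φ (a conformal cylindrical projection has a single point scale, 1/cos φ).
Areal scale = k² = sec²φ = 1/cos²(33.4°) = 1/0.8348² = 1.435.
True area = apparent / (areal scale) = 59000 / 1.435 ≈ 41100 km².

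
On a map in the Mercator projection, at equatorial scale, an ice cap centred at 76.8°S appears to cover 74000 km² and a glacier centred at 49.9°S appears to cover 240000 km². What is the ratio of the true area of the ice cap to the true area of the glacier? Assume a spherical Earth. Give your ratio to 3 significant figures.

Since Mercator area scale is 1/cos²φ, the true area equals the apparent area multiplied by cos²φ.
True area of ice cap: 74000 × cos²(76.8°) = 74000 × 0.05214 = 3859 km².
True area of glacier: 240000 × cos²(49.9°) = 240000 × 0.4149 = 99570 km².
Ratio = 3859 / 99570 ≈ 0.0388.

0.0388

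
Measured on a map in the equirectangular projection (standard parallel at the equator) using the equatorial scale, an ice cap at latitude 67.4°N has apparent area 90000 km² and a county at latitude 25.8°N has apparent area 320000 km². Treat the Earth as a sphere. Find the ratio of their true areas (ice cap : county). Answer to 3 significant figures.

0.120

Plate carrée has h = 1 and k = sec φ, giving areal scale sec φ; true area = (apparent area) · cos φ.
True area of ice cap: 90000 × cos(67.4°) = 90000 × 0.3843 = 34590 km².
True area of county: 320000 × cos(25.8°) = 320000 × 0.9003 = 288100 km².
Ratio = 34590 / 288100 ≈ 0.120.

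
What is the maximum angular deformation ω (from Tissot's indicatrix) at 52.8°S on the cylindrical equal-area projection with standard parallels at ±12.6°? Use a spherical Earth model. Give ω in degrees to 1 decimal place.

52.9°

Cylindrical equal-area (φ₀ = 12.6°): h = cos φ / cos 12.6° along meridians, k = cos 12.6° / cos φ along parallels; h·k = 1.
At 52.8°: h = 0.6195, k = 1.614; principal scales a = 1.614, b = 0.6195.
sin(ω/2) = (a − b)/(a + b) = 0.9946/2.234 = 0.4453, so ω = 2 arcsin(0.4453) ≈ 52.9°.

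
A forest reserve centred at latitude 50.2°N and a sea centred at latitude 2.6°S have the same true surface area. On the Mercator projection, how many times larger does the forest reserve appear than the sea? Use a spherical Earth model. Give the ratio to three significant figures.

On Mercator, area is exaggerated by sec²φ = 1/cos²φ.
At 50.2°: sec²(50.2°) = 1/0.6401² = 2.441.
At 2.6°: sec²(2.6°) = 1/0.9990² = 1.002.
Ratio = 2.441/1.002 = cos²(2.6°)/cos²(50.2°) ≈ 2.44.

2.44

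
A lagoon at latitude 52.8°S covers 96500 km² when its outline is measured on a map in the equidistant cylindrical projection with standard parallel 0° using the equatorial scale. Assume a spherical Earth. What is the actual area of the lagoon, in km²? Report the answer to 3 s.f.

Plate carrée maps x = Rλ, y = Rφ. The meridian scale is h = 1 and the parallel scale is k = 1/cos φ = sec φ.
Areal scale = h·k = 1 × sec φ; at 52.8°, h = 1.000, k = 1.654, so h·k = 1.654.
True area = apparent / (areal scale) = 96500 / 1.654 ≈ 58300 km².

58300 km²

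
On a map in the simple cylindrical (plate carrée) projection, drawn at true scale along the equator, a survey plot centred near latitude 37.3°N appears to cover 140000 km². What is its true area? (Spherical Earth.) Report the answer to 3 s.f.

Plate carrée maps x = Rλ, y = Rφ. The meridian scale is h = 1 and the parallel scale is k = 1/cos φ = sec φ.
Areal scale = h·k = 1 × sec φ; at 37.3°, h = 1.000, k = 1.257, so h·k = 1.257.
True area = apparent / (areal scale) = 140000 / 1.257 ≈ 111000 km².

111000 km²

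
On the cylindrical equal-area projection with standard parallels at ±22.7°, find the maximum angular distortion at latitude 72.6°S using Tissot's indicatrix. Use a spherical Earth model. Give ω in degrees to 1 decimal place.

108.2°

Cylindrical equal-area (φ₀ = 22.7°): h = cos φ / cos 22.7° along meridians, k = cos 22.7° / cos φ along parallels; h·k = 1.
At 72.6°: h = 0.3242, k = 3.085; principal scales a = 3.085, b = 0.3242.
sin(ω/2) = (a − b)/(a + b) = 2.761/3.409 = 0.8098, so ω = 2 arcsin(0.8098) ≈ 108.2°.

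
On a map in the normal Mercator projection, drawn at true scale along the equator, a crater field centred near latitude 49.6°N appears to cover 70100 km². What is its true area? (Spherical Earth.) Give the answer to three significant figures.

For Mercator, h = k = sec φ (a conformal cylindrical projection has a single point scale, 1/cos φ).
Areal scale = k² = sec²φ = 1/cos²(49.6°) = 1/0.6481² = 2.381.
True area = apparent / (areal scale) = 70100 / 2.381 ≈ 29400 km².

29400 km²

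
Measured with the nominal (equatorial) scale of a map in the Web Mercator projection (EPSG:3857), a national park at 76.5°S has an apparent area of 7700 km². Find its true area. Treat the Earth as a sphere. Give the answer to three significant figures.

420 km²

For Mercator, h = k = sec φ (a conformal cylindrical projection has a single point scale, 1/cos φ).
Areal scale = k² = sec²φ = 1/cos²(76.5°) = 1/0.2334² = 18.35.
True area = apparent / (areal scale) = 7700 / 18.35 ≈ 420 km².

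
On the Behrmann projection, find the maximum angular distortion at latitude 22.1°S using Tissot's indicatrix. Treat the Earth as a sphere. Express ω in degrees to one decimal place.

The Behrmann projection is cylindrical equal-area with φ₀ = 30°. For cylindrical equal-area with standard parallel φ₀, h = cos φ / cos φ₀ and k = cos φ₀ / cos φ, so h·k = 1.
At 22.1°: h = 1.070, k = 0.9347; principal scales a = 1.070, b = 0.9347.
sin(ω/2) = (a − b)/(a + b) = 0.1352/2.005 = 0.06743, so ω = 2 arcsin(0.06743) ≈ 7.7°.

7.7°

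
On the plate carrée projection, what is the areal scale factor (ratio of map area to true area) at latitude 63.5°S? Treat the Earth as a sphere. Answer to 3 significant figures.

2.24

For the equirectangular projection with φ₀ = 0 (plate carrée), h = 1 along meridians and k = sec φ along parallels.
Areal scale = h·k = 1 × sec φ; at 63.5°, h = 1.000, k = 2.241, so h·k = 2.241.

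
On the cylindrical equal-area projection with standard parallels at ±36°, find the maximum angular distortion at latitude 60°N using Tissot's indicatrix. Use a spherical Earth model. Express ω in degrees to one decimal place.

53.1°

Cylindrical equal-area (φ₀ = 36°): h = cos φ / cos 36° along meridians, k = cos 36° / cos φ along parallels; h·k = 1.
At 60°: h = 0.6180, k = 1.618; principal scales a = 1.618, b = 0.6180.
sin(ω/2) = (a − b)/(a + b) = 1.0000/2.236 = 0.4472, so ω = 2 arcsin(0.4472) ≈ 53.1°.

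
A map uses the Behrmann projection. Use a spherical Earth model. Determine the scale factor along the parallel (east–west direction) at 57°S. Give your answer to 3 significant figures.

Behrmann is a cylindrical equal-area projection with standard parallels at ±30°. For cylindrical equal-area with standard parallel φ₀, h = cos φ / cos φ₀ and k = cos φ₀ / cos φ, so h·k = 1.
k = cos 30° / cos 57° = 0.8660/0.5446 = 1.590.

1.59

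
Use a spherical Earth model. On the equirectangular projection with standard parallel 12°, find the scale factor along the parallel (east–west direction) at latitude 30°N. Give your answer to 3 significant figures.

In the equirectangular projection with standard parallel φ₀ = 12° (x = Rλ cos φ₀, y = Rφ), meridians are true-scale (h = 1) and the parallel scale is k = cos φ₀ / cos φ.
k = cos 12° / cos 30° = 0.9781/0.8660 = 1.129.

1.13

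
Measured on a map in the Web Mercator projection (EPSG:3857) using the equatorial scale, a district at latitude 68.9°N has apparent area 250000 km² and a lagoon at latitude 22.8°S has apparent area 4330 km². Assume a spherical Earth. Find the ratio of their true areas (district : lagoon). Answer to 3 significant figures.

On Mercator the areal scale is sec²φ, so true area = apparent × cos²φ.
True area of district: 250000 × cos²(68.9°) = 250000 × 0.1296 = 32400 km².
True area of lagoon: 4330 × cos²(22.8°) = 4330 × 0.8498 = 3680 km².
Ratio = 32400 / 3680 ≈ 8.80.

8.80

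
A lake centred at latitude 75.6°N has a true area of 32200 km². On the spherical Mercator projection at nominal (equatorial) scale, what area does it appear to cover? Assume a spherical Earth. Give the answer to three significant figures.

The Mercator projection is conformal; its linear scale factor is the same in every direction and equals sec φ = 1/cos φ.
Areal scale = k² = sec²φ = 1/cos²(75.6°) = 1/0.2487² = 16.17.
Apparent area = 32200 × 16.17 ≈ 521000 km².

521000 km²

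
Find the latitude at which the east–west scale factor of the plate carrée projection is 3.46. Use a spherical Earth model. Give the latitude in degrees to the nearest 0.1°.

Plate carrée: h = 1, k = sec φ along parallels.
sec φ = 3.46  ⇒  cos φ = 0.2890  ⇒  φ ≈ 73.2°.

73.2°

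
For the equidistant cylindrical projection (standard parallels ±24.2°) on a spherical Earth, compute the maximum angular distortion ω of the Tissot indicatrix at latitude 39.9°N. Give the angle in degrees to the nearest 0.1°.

The equidistant cylindrical projection with φ₀ = 24.2° has h = 1 (meridians true) and k = cos φ₀ / cos φ along parallels.
At 39.9°: h = 1.000, k = 1.189; principal scales a = 1.189, b = 1.000.
sin(ω/2) = (a − b)/(a + b) = 0.1889/2.189 = 0.08632, so ω = 2 arcsin(0.08632) ≈ 9.9°.

9.9°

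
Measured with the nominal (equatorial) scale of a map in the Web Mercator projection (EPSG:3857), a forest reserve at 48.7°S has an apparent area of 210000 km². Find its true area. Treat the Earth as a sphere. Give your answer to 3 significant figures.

91500 km²

The Mercator projection is conformal; its linear scale factor is the same in every direction and equals sec φ = 1/cos φ.
Areal scale = k² = sec²φ = 1/cos²(48.7°) = 1/0.6600² = 2.296.
True area = apparent / (areal scale) = 210000 / 2.296 ≈ 91500 km².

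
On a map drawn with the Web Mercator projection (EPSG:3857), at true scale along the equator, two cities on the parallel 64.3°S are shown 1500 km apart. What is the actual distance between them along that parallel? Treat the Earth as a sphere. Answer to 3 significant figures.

650 km

Mercator is conformal, so the point scale is isotropic: h = k = sec φ = 1/cos φ.
Along the parallel at 64.3°, map distances are exaggerated by k = sec 64.3° = 2.306.
True distance = 1500 / 2.306 = 1500 × cos 64.3° ≈ 650 km.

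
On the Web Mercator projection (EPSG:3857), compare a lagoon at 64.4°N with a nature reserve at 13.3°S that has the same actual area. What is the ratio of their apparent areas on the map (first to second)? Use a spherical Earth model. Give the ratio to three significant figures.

5.07

Mercator areal scale is sec²φ.
At 64.4°: sec²(64.4°) = 1/0.4321² = 5.356.
At 13.3°: sec²(13.3°) = 1/0.9732² = 1.056.
Ratio = 5.356/1.056 = cos²(13.3°)/cos²(64.4°) ≈ 5.07.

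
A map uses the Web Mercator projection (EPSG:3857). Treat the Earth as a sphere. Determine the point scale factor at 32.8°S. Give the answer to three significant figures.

The Mercator projection is conformal; its linear scale factor is the same in every direction and equals sec φ = 1/cos φ.
k = 1/cos 32.8° = 1/0.8406 = 1.190.

1.19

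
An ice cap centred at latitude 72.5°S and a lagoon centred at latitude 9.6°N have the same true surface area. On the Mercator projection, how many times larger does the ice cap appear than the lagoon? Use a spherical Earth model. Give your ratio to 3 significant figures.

10.8

Mercator is conformal with k = sec φ, so areal scale = k² = sec²φ.
At 72.5°: sec²(72.5°) = 1/0.3007² = 11.06.
At 9.6°: sec²(9.6°) = 1/0.9860² = 1.029.
Ratio = 11.06/1.029 = cos²(9.6°)/cos²(72.5°) ≈ 10.8.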